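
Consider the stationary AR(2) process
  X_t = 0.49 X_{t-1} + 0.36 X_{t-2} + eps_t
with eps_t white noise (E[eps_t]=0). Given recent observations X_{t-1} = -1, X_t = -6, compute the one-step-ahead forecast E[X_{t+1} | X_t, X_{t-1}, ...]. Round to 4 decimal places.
E[X_{t+1} \mid \mathcal F_t] = -3.3000

For an AR(p) model X_t = c + sum_i phi_i X_{t-i} + eps_t, the
one-step-ahead conditional mean is
  E[X_{t+1} | X_t, ...] = c + sum_i phi_i X_{t+1-i}.
Substitute known values:
  E[X_{t+1} | ...] = (0.49) * (-6) + (0.36) * (-1)
                   = -3.3000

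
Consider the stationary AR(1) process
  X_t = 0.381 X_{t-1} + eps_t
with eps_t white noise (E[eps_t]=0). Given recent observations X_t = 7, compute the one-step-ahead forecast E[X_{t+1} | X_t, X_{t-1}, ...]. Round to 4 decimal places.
E[X_{t+1} \mid \mathcal F_t] = 2.6670

For an AR(p) model X_t = c + sum_i phi_i X_{t-i} + eps_t, the
one-step-ahead conditional mean is
  E[X_{t+1} | X_t, ...] = c + sum_i phi_i X_{t+1-i}.
Substitute known values:
  E[X_{t+1} | ...] = (0.381) * (7)
                   = 2.6670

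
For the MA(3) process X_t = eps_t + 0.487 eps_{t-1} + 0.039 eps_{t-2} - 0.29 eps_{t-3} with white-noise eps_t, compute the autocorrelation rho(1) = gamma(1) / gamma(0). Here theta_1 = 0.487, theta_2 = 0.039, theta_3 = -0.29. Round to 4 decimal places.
\rho(1) = 0.3740

For an MA(q) process with theta_0 = 1, the autocovariance is
  gamma(k) = sigma^2 * sum_{i=0..q-k} theta_i * theta_{i+k},
and rho(k) = gamma(k) / gamma(0). Sigma^2 cancels.
  numerator   = (1)*(0.487) + (0.487)*(0.039) + (0.039)*(-0.29) = 0.494683.
  denominator = (1)^2 + (0.487)^2 + (0.039)^2 + (-0.29)^2 = 1.32279.
  rho(1) = 0.494683 / 1.32279 = 0.3740.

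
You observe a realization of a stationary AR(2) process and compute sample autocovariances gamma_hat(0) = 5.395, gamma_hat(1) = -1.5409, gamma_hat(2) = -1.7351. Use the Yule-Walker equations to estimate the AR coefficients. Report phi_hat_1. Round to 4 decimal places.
\hat\phi_{1} = -0.4110

The Yule-Walker equations for an AR(p) process read, in matrix form,
  Gamma_p phi = r_p,   with   (Gamma_p)_{ij} = gamma(|i - j|),
                       (r_p)_i = gamma(i),   i,j = 1..p.
Substitute the sample gammas (Toeplitz matrix and right-hand side of size 2):
  Gamma_p = [[5.395, -1.5409], [-1.5409, 5.395]]
  r_p     = [-1.5409, -1.7351]
Written out:
  5.395 phi_1 - 1.5409 phi_2 = -1.5409
  -1.5409 phi_1 + 5.395 phi_2 = -1.7351
Solve by Cramer's rule:
  det = gamma(0)^2 - gamma(1)^2 = (5.395)^2 - (-1.5409)^2 = 29.106025 - 2.37437281 = 26.73165219
  phi_hat_1 = [gamma(1) gamma(0) - gamma(1) gamma(2)] / det = [(-1.5409)(5.395) - (-1.5409)(-1.7351)] / 26.73165219 = -10.98677109 / 26.73165219 = -0.411
  phi_hat_2 = [gamma(0) gamma(2) - gamma(1)^2] / det = [(5.395)(-1.7351) - (-1.5409)^2] / 26.73165219 = -11.73523731 / 26.73165219 = -0.439
So phi_hat = [-0.4110, -0.4390].
Therefore phi_hat_1 = -0.4110.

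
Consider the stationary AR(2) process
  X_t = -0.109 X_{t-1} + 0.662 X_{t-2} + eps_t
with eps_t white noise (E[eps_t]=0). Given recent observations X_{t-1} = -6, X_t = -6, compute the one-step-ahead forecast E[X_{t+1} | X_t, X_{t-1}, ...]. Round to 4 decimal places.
E[X_{t+1} \mid \mathcal F_t] = -3.3180

For an AR(p) model X_t = c + sum_i phi_i X_{t-i} + eps_t, the
one-step-ahead conditional mean is
  E[X_{t+1} | X_t, ...] = c + sum_i phi_i X_{t+1-i}.
Substitute known values:
  E[X_{t+1} | ...] = (-0.109) * (-6) + (0.662) * (-6)
                   = -3.3180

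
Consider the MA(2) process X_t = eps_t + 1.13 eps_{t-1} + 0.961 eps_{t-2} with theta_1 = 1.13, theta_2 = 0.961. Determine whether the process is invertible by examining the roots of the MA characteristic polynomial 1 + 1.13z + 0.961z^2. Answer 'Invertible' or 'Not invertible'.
\text{Invertible}

The MA(q) characteristic polynomial is P(z) = 1 + 1.13z + 0.961z^2.
Invertibility requires all roots to lie outside the unit circle, i.e. |z| > 1 for every root.
Set 1 + (1.13) z + (0.961) z^2 = 0, i.e. a z^2 + b z + c = 0 with a = 0.961, b = 1.13, c = 1.
Discriminant D = b^2 - 4ac = (1.13)^2 - 4*(0.961)*1 = 1.2769 - (3.844) = -2.5671.
D < 0, so the roots are the complex-conjugate pair z = (-b +/- i sqrt(-D)) / (2a) = -0.5879 +/- 0.8336i.
For a conjugate pair |z|^2 = z * conj(z) = (product of roots) = c/a = 1/(0.961) = 1.040583, so |z| = sqrt(1.040583) = 1.0201 for both roots.
Moduli of all roots: 1.0201, 1.0201.
All moduli strictly greater than 1? Yes.
Verdict: Invertible.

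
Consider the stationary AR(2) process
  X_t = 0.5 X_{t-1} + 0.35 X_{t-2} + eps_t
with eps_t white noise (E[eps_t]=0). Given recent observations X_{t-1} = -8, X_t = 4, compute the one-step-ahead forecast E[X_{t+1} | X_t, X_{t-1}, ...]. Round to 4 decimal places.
E[X_{t+1} \mid \mathcal F_t] = -0.8000

For an AR(p) model X_t = c + sum_i phi_i X_{t-i} + eps_t, the
one-step-ahead conditional mean is
  E[X_{t+1} | X_t, ...] = c + sum_i phi_i X_{t+1-i}.
Substitute known values:
  E[X_{t+1} | ...] = (0.5) * (4) + (0.35) * (-8)
                   = -0.8000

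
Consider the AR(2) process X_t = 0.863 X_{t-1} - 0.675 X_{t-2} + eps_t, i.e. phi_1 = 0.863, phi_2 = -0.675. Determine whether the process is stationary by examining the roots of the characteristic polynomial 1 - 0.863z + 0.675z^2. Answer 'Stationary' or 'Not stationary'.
\text{Stationary}

The AR(p) characteristic polynomial is P(z) = 1 - 0.863z + 0.675z^2.
Stationarity requires all roots to lie outside the unit circle, i.e. |z| > 1 for every root.
Set 1 + (-0.863) z + (0.675) z^2 = 0, i.e. a z^2 + b z + c = 0 with a = 0.675, b = -0.863, c = 1.
Discriminant D = b^2 - 4ac = (-0.863)^2 - 4*(0.675)*1 = 0.744769 - (2.7) = -1.955231.
D < 0, so the roots are the complex-conjugate pair z = (-b +/- i sqrt(-D)) / (2a) = 0.6393 +/- 1.0358i.
For a conjugate pair |z|^2 = z * conj(z) = (product of roots) = c/a = 1/(0.675) = 1.481481, so |z| = sqrt(1.481481) = 1.2172 for both roots.
Moduli of all roots: 1.2172, 1.2172.
All moduli strictly greater than 1? Yes.
Verdict: Stationary.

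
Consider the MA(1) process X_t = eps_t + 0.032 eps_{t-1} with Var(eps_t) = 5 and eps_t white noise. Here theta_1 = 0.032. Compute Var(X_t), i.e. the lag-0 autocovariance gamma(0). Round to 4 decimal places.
\gamma(0) = 5.0051

For an MA(q) process X_t = eps_t + sum_i theta_i eps_{t-i} with
Var(eps_t) = sigma^2, the variance is
  gamma(0) = sigma^2 * (1 + sum_i theta_i^2).
  sum_i theta_i^2 = (0.032)^2 = 0.001024.
  gamma(0) = 5 * (1 + 0.001024) = 5 * 1.001024 = 5.00512, which rounds to 5.0051.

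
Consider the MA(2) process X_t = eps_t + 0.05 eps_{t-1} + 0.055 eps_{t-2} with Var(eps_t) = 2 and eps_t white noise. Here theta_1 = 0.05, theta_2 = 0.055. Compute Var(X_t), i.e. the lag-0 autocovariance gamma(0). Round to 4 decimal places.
\gamma(0) = 2.0111

For an MA(q) process X_t = eps_t + sum_i theta_i eps_{t-i} with
Var(eps_t) = sigma^2, the variance is
  gamma(0) = sigma^2 * (1 + sum_i theta_i^2).
  sum_i theta_i^2 = (0.05)^2 + (0.055)^2 = 0.0025 + 0.003025 = 0.005525.
  gamma(0) = 2 * (1 + 0.005525) = 2 * 1.005525 = 2.01105, which rounds to 2.0111.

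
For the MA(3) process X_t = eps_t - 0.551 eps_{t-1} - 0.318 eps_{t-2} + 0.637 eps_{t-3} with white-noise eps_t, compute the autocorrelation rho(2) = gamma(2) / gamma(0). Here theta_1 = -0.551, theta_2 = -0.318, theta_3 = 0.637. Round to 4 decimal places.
\rho(2) = -0.3695

For an MA(q) process with theta_0 = 1, the autocovariance is
  gamma(k) = sigma^2 * sum_{i=0..q-k} theta_i * theta_{i+k},
and rho(k) = gamma(k) / gamma(0). Sigma^2 cancels.
  numerator   = (1)*(-0.318) + (-0.551)*(0.637) = -0.668987.
  denominator = (1)^2 + (-0.551)^2 + (-0.318)^2 + (0.637)^2 = 1.810494.
  rho(2) = -0.668987 / 1.810494 = -0.3695.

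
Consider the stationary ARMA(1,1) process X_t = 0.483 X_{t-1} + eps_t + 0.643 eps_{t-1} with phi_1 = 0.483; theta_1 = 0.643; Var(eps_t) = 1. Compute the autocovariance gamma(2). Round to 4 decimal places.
\gamma(2) = 0.9296

Multiply the model equation by X_{t-k} and take expectations. With theta_0 = psi_0 = 1 and psi_j the MA(infinity) weights, this gives
  gamma(k) - sum_i phi_i gamma(k-i) = c_k,
  c_k = sigma^2 * sum_{j=k..q} theta_j psi_{j-k}   (c_k = 0 for k > q),
using gamma(-m) = gamma(m).
psi-weights needed (psi_j = theta_j + sum_i phi_i psi_{j-i}):
  psi_1 = theta_1 + phi_1 = 0.643 + (0.483) = 1.126
Right-hand sides:
  c_0 = sigma^2 (1 + theta_1 psi_1) = 1 * (1 + (0.643)(1.126)) = 1 * 1.724018 = 1.724018
  c_1 = sigma^2 theta_1 = 1 * (0.643) = 0.643
  c_2 = 0
Equations for k = 0 and k = 1 (AR order 1):
  gamma(0) = phi_1 gamma(1) + c_0
  gamma(1) = phi_1 gamma(0) + c_1
Substituting the second into the first: gamma(0) (1 - phi_1^2) = c_0 + phi_1 c_1, so
  gamma(0) = (c_0 + phi_1 c_1) / (1 - phi_1^2) = (1.724018 + (0.483)(0.643)) / (1 - (0.483)^2) = 2.034587 / 0.766711 = 2.653656.
  gamma(1) = phi_1 gamma(0) + c_1 = (0.483)(2.653656) + (0.643) = 1.924716.
For k = 2 (> q): gamma(2) = phi_1 gamma(1) = (0.483)(1.924716) = 0.929638.
Therefore gamma(2) = 0.9296 (to 4 decimal places).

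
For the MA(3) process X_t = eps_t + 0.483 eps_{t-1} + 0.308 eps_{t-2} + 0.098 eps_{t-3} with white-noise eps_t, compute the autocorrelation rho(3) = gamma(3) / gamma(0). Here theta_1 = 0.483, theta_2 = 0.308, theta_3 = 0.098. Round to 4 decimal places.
\rho(3) = 0.0733

For an MA(q) process with theta_0 = 1, the autocovariance is
  gamma(k) = sigma^2 * sum_{i=0..q-k} theta_i * theta_{i+k},
and rho(k) = gamma(k) / gamma(0). Sigma^2 cancels.
  numerator   = (1)*(0.098) = 0.098.
  denominator = (1)^2 + (0.483)^2 + (0.308)^2 + (0.098)^2 = 1.337757.
  rho(3) = 0.098 / 1.337757 = 0.0733.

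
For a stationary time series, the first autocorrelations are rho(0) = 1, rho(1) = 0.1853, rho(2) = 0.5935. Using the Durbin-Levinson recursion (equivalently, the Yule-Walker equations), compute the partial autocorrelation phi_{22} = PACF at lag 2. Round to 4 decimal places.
\phi_{22} = 0.5790

The PACF at lag k is phi_{kk}, the last component of the solution
to the Yule-Walker system G_k phi = r_k where
  (G_k)_{ij} = rho(|i - j|), (r_k)_i = rho(i), i,j = 1..k.
Equivalently, Durbin-Levinson gives phi_{kk} iteratively:
  phi_{11} = rho(1)
  phi_{kk} = [rho(k) - sum_{j=1..k-1} phi_{k-1,j} rho(k-j)]
            / [1 - sum_{j=1..k-1} phi_{k-1,j} rho(j)],
  phi_{k,j} = phi_{k-1,j} - phi_{kk} phi_{k-1,k-j},  j = 1..k-1.
Step k = 1:
  phi_11 = rho(1) = 0.1853.
Step k = 2:
  phi_22 = [rho(2) - phi_11 rho(1)] / [1 - phi_11 rho(1)] = [0.5935 - (0.1853)(0.1853)] / [1 - (0.1853)(0.1853)]
         = 0.55916391 / 0.96566391 = 0.579.
Therefore phi_{22} = 0.5790.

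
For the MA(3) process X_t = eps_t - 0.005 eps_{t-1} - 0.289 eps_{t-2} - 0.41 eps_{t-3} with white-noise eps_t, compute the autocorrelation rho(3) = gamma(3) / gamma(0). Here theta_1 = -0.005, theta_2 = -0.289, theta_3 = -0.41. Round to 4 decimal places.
\rho(3) = -0.3276

For an MA(q) process with theta_0 = 1, the autocovariance is
  gamma(k) = sigma^2 * sum_{i=0..q-k} theta_i * theta_{i+k},
and rho(k) = gamma(k) / gamma(0). Sigma^2 cancels.
  numerator   = (1)*(-0.41) = -0.41.
  denominator = (1)^2 + (-0.005)^2 + (-0.289)^2 + (-0.41)^2 = 1.251646.
  rho(3) = -0.41 / 1.251646 = -0.3276.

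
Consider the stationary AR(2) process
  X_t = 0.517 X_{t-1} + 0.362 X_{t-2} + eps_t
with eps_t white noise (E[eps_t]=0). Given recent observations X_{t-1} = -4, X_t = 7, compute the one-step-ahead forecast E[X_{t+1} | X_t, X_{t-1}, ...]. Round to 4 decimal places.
E[X_{t+1} \mid \mathcal F_t] = 2.1710

For an AR(p) model X_t = c + sum_i phi_i X_{t-i} + eps_t, the
one-step-ahead conditional mean is
  E[X_{t+1} | X_t, ...] = c + sum_i phi_i X_{t+1-i}.
Substitute known values:
  E[X_{t+1} | ...] = (0.517) * (7) + (0.362) * (-4)
                   = 2.1710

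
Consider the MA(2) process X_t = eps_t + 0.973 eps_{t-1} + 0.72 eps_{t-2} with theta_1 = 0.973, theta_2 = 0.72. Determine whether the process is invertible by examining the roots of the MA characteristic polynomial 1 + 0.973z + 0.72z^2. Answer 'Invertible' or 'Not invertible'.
\text{Invertible}

The MA(q) characteristic polynomial is P(z) = 1 + 0.973z + 0.72z^2.
Invertibility requires all roots to lie outside the unit circle, i.e. |z| > 1 for every root.
Set 1 + (0.973) z + (0.72) z^2 = 0, i.e. a z^2 + b z + c = 0 with a = 0.72, b = 0.973, c = 1.
Discriminant D = b^2 - 4ac = (0.973)^2 - 4*(0.72)*1 = 0.946729 - (2.88) = -1.933271.
D < 0, so the roots are the complex-conjugate pair z = (-b +/- i sqrt(-D)) / (2a) = -0.6757 +/- 0.9656i.
For a conjugate pair |z|^2 = z * conj(z) = (product of roots) = c/a = 1/(0.72) = 1.388889, so |z| = sqrt(1.388889) = 1.1785 for both roots.
Moduli of all roots: 1.1785, 1.1785.
All moduli strictly greater than 1? Yes.
Verdict: Invertible.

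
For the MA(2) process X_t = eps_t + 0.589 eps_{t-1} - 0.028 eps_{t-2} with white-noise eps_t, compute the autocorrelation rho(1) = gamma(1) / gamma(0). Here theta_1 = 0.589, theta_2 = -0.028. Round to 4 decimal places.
\rho(1) = 0.4248

For an MA(q) process with theta_0 = 1, the autocovariance is
  gamma(k) = sigma^2 * sum_{i=0..q-k} theta_i * theta_{i+k},
and rho(k) = gamma(k) / gamma(0). Sigma^2 cancels.
  numerator   = (1)*(0.589) + (0.589)*(-0.028) = 0.572508.
  denominator = (1)^2 + (0.589)^2 + (-0.028)^2 = 1.347705.
  rho(1) = 0.572508 / 1.347705 = 0.4248.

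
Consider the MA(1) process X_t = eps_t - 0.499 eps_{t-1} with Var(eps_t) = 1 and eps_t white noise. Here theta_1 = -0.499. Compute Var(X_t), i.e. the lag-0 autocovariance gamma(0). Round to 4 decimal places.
\gamma(0) = 1.2490

For an MA(q) process X_t = eps_t + sum_i theta_i eps_{t-i} with
Var(eps_t) = sigma^2, the variance is
  gamma(0) = sigma^2 * (1 + sum_i theta_i^2).
  sum_i theta_i^2 = (-0.499)^2 = 0.249001.
  gamma(0) = 1 * (1 + 0.249001) = 1 * 1.249001 = 1.249001, which rounds to 1.2490.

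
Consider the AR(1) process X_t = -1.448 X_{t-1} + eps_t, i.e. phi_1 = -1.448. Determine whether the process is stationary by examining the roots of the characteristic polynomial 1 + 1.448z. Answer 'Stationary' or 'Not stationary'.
\text{Not stationary}

The AR(p) characteristic polynomial is P(z) = 1 + 1.448z.
Stationarity requires all roots to lie outside the unit circle, i.e. |z| > 1 for every root.
This is linear in z: 1 + (1.448) z = 0  =>  z = -1/(1.448) = -0.690608,  |z| = 0.690608.
Moduli of all roots: 0.6906.
All moduli strictly greater than 1? No.
Verdict: Not stationary.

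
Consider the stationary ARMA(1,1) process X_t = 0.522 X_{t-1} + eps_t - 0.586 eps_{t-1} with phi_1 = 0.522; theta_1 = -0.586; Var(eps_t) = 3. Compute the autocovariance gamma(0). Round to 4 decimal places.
\gamma(0) = 3.0169

Multiply the model equation by X_{t-k} and take expectations. With theta_0 = psi_0 = 1 and psi_j the MA(infinity) weights, this gives
  gamma(k) - sum_i phi_i gamma(k-i) = c_k,
  c_k = sigma^2 * sum_{j=k..q} theta_j psi_{j-k}   (c_k = 0 for k > q),
using gamma(-m) = gamma(m).
psi-weights needed (psi_j = theta_j + sum_i phi_i psi_{j-i}):
  psi_1 = theta_1 + phi_1 = -0.586 + (0.522) = -0.064
Right-hand sides:
  c_0 = sigma^2 (1 + theta_1 psi_1) = 3 * (1 + (-0.586)(-0.064)) = 3 * 1.037504 = 3.112512
  c_1 = sigma^2 theta_1 = 3 * (-0.586) = -1.758
  c_2 = 0
Equations for k = 0 and k = 1 (AR order 1):
  gamma(0) = phi_1 gamma(1) + c_0
  gamma(1) = phi_1 gamma(0) + c_1
Substituting the second into the first: gamma(0) (1 - phi_1^2) = c_0 + phi_1 c_1, so
  gamma(0) = (c_0 + phi_1 c_1) / (1 - phi_1^2) = (3.112512 + (0.522)(-1.758)) / (1 - (0.522)^2) = 2.194836 / 0.727516 = 3.01689.
Therefore gamma(0) = 3.0169 (to 4 decimal places).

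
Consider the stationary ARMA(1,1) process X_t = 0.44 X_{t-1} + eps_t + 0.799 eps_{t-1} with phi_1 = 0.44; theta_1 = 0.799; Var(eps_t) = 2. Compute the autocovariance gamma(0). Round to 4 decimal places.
\gamma(0) = 5.8073

Multiply the model equation by X_{t-k} and take expectations. With theta_0 = psi_0 = 1 and psi_j the MA(infinity) weights, this gives
  gamma(k) - sum_i phi_i gamma(k-i) = c_k,
  c_k = sigma^2 * sum_{j=k..q} theta_j psi_{j-k}   (c_k = 0 for k > q),
using gamma(-m) = gamma(m).
psi-weights needed (psi_j = theta_j + sum_i phi_i psi_{j-i}):
  psi_1 = theta_1 + phi_1 = 0.799 + (0.44) = 1.239
Right-hand sides:
  c_0 = sigma^2 (1 + theta_1 psi_1) = 2 * (1 + (0.799)(1.239)) = 2 * 1.989961 = 3.979922
  c_1 = sigma^2 theta_1 = 2 * (0.799) = 1.598
  c_2 = 0
Equations for k = 0 and k = 1 (AR order 1):
  gamma(0) = phi_1 gamma(1) + c_0
  gamma(1) = phi_1 gamma(0) + c_1
Substituting the second into the first: gamma(0) (1 - phi_1^2) = c_0 + phi_1 c_1, so
  gamma(0) = (c_0 + phi_1 c_1) / (1 - phi_1^2) = (3.979922 + (0.44)(1.598)) / (1 - (0.44)^2) = 4.683042 / 0.8064 = 5.807344.
Therefore gamma(0) = 5.8073 (to 4 decimal places).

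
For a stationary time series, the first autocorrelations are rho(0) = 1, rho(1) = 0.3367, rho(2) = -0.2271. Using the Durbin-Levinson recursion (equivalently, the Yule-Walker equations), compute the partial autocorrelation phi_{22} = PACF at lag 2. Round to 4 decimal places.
\phi_{22} = -0.3840

The PACF at lag k is phi_{kk}, the last component of the solution
to the Yule-Walker system G_k phi = r_k where
  (G_k)_{ij} = rho(|i - j|), (r_k)_i = rho(i), i,j = 1..k.
Equivalently, Durbin-Levinson gives phi_{kk} iteratively:
  phi_{11} = rho(1)
  phi_{kk} = [rho(k) - sum_{j=1..k-1} phi_{k-1,j} rho(k-j)]
            / [1 - sum_{j=1..k-1} phi_{k-1,j} rho(j)],
  phi_{k,j} = phi_{k-1,j} - phi_{kk} phi_{k-1,k-j},  j = 1..k-1.
Step k = 1:
  phi_11 = rho(1) = 0.3367.
Step k = 2:
  phi_22 = [rho(2) - phi_11 rho(1)] / [1 - phi_11 rho(1)] = [-0.2271 - (0.3367)(0.3367)] / [1 - (0.3367)(0.3367)]
         = -0.34046689 / 0.88663311 = -0.384.
Therefore phi_{22} = -0.3840.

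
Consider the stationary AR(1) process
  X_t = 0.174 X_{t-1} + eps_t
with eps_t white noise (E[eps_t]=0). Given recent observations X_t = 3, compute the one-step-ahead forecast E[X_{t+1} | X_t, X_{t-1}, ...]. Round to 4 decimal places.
E[X_{t+1} \mid \mathcal F_t] = 0.5220

For an AR(p) model X_t = c + sum_i phi_i X_{t-i} + eps_t, the
one-step-ahead conditional mean is
  E[X_{t+1} | X_t, ...] = c + sum_i phi_i X_{t+1-i}.
Substitute known values:
  E[X_{t+1} | ...] = (0.174) * (3)
                   = 0.5220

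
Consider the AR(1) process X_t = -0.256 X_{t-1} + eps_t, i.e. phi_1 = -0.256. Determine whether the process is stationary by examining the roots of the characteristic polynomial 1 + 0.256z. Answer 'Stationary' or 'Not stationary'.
\text{Stationary}

The AR(p) characteristic polynomial is P(z) = 1 + 0.256z.
Stationarity requires all roots to lie outside the unit circle, i.e. |z| > 1 for every root.
This is linear in z: 1 + (0.256) z = 0  =>  z = -1/(0.256) = -3.90625,  |z| = 3.90625.
Moduli of all roots: 3.9062.
All moduli strictly greater than 1? Yes.
Verdict: Stationary.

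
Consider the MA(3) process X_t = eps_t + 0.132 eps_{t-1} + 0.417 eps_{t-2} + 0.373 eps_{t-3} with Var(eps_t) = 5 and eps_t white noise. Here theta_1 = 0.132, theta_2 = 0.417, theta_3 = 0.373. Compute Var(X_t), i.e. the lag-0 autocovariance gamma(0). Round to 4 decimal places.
\gamma(0) = 6.6522

For an MA(q) process X_t = eps_t + sum_i theta_i eps_{t-i} with
Var(eps_t) = sigma^2, the variance is
  gamma(0) = sigma^2 * (1 + sum_i theta_i^2).
  sum_i theta_i^2 = (0.132)^2 + (0.417)^2 + (0.373)^2 = 0.017424 + 0.173889 + 0.139129 = 0.330442.
  gamma(0) = 5 * (1 + 0.330442) = 5 * 1.330442 = 6.65221, which rounds to 6.6522.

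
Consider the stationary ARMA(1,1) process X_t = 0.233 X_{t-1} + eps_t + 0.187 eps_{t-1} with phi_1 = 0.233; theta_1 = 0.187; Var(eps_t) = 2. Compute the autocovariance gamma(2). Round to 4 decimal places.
\gamma(2) = 0.2160

Multiply the model equation by X_{t-k} and take expectations. With theta_0 = psi_0 = 1 and psi_j the MA(infinity) weights, this gives
  gamma(k) - sum_i phi_i gamma(k-i) = c_k,
  c_k = sigma^2 * sum_{j=k..q} theta_j psi_{j-k}   (c_k = 0 for k > q),
using gamma(-m) = gamma(m).
psi-weights needed (psi_j = theta_j + sum_i phi_i psi_{j-i}):
  psi_1 = theta_1 + phi_1 = 0.187 + (0.233) = 0.42
Right-hand sides:
  c_0 = sigma^2 (1 + theta_1 psi_1) = 2 * (1 + (0.187)(0.42)) = 2 * 1.07854 = 2.15708
  c_1 = sigma^2 theta_1 = 2 * (0.187) = 0.374
  c_2 = 0
Equations for k = 0 and k = 1 (AR order 1):
  gamma(0) = phi_1 gamma(1) + c_0
  gamma(1) = phi_1 gamma(0) + c_1
Substituting the second into the first: gamma(0) (1 - phi_1^2) = c_0 + phi_1 c_1, so
  gamma(0) = (c_0 + phi_1 c_1) / (1 - phi_1^2) = (2.15708 + (0.233)(0.374)) / (1 - (0.233)^2) = 2.244222 / 0.945711 = 2.373053.
  gamma(1) = phi_1 gamma(0) + c_1 = (0.233)(2.373053) + (0.374) = 0.926921.
For k = 2 (> q): gamma(2) = phi_1 gamma(1) = (0.233)(0.926921) = 0.215973.
Therefore gamma(2) = 0.2160 (to 4 decimal places).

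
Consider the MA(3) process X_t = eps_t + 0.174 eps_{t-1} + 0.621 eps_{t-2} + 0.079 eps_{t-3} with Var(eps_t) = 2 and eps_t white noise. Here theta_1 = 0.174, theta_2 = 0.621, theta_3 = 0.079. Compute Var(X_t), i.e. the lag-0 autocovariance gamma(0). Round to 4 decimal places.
\gamma(0) = 2.8443

For an MA(q) process X_t = eps_t + sum_i theta_i eps_{t-i} with
Var(eps_t) = sigma^2, the variance is
  gamma(0) = sigma^2 * (1 + sum_i theta_i^2).
  sum_i theta_i^2 = (0.174)^2 + (0.621)^2 + (0.079)^2 = 0.030276 + 0.385641 + 0.006241 = 0.422158.
  gamma(0) = 2 * (1 + 0.422158) = 2 * 1.422158 = 2.844316, which rounds to 2.8443.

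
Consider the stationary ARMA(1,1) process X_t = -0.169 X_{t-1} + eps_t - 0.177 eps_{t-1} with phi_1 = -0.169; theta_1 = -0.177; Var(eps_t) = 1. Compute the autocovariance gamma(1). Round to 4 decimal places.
\gamma(1) = -0.3668

Multiply the model equation by X_{t-k} and take expectations. With theta_0 = psi_0 = 1 and psi_j the MA(infinity) weights, this gives
  gamma(k) - sum_i phi_i gamma(k-i) = c_k,
  c_k = sigma^2 * sum_{j=k..q} theta_j psi_{j-k}   (c_k = 0 for k > q),
using gamma(-m) = gamma(m).
psi-weights needed (psi_j = theta_j + sum_i phi_i psi_{j-i}):
  psi_1 = theta_1 + phi_1 = -0.177 + (-0.169) = -0.346
Right-hand sides:
  c_0 = sigma^2 (1 + theta_1 psi_1) = 1 * (1 + (-0.177)(-0.346)) = 1 * 1.061242 = 1.061242
  c_1 = sigma^2 theta_1 = 1 * (-0.177) = -0.177
  c_2 = 0
Equations for k = 0 and k = 1 (AR order 1):
  gamma(0) = phi_1 gamma(1) + c_0
  gamma(1) = phi_1 gamma(0) + c_1
Substituting the second into the first: gamma(0) (1 - phi_1^2) = c_0 + phi_1 c_1, so
  gamma(0) = (c_0 + phi_1 c_1) / (1 - phi_1^2) = (1.061242 + (-0.169)(-0.177)) / (1 - (-0.169)^2) = 1.091155 / 0.971439 = 1.123236.
  gamma(1) = phi_1 gamma(0) + c_1 = (-0.169)(1.123236) + (-0.177) = -0.366827.
Therefore gamma(1) = -0.3668 (to 4 decimal places).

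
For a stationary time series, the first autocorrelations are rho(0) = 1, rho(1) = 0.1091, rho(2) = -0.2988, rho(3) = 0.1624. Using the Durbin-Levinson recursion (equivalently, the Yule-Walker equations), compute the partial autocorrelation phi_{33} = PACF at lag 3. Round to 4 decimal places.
\phi_{33} = 0.2690

The PACF at lag k is phi_{kk}, the last component of the solution
to the Yule-Walker system G_k phi = r_k where
  (G_k)_{ij} = rho(|i - j|), (r_k)_i = rho(i), i,j = 1..k.
Equivalently, Durbin-Levinson gives phi_{kk} iteratively:
  phi_{11} = rho(1)
  phi_{kk} = [rho(k) - sum_{j=1..k-1} phi_{k-1,j} rho(k-j)]
            / [1 - sum_{j=1..k-1} phi_{k-1,j} rho(j)],
  phi_{k,j} = phi_{k-1,j} - phi_{kk} phi_{k-1,k-j},  j = 1..k-1.
Step k = 1:
  phi_11 = rho(1) = 0.1091.
Step k = 2:
  phi_22 = [rho(2) - phi_11 rho(1)] / [1 - phi_11 rho(1)] = [-0.2988 - (0.1091)(0.1091)] / [1 - (0.1091)(0.1091)]
         = -0.31070281 / 0.98809719 = -0.314446.
  Update: phi_21 = phi_11 - phi_22 phi_11 = 0.1091 - (-0.314446)(0.1091) = 0.143406.
Step k = 3:
  phi_33 = [rho(3) - phi_21 rho(2) - phi_22 rho(1)] / [1 - phi_21 rho(1) - phi_22 rho(2)]
    numerator   = 0.1624 - (0.143406)(-0.2988) - (-0.314446)(0.1091) = 0.23955573
    denominator = 1 - (0.143406)(0.1091) - (-0.314446)(-0.2988) = 0.89039806
  phi_33 = 0.23955573 / 0.89039806 = 0.269.
Therefore phi_{33} = 0.2690.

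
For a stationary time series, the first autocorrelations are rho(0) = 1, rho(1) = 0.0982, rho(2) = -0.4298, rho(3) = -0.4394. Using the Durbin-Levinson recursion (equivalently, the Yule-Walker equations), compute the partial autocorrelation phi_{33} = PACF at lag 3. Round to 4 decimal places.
\phi_{33} = -0.4211

The PACF at lag k is phi_{kk}, the last component of the solution
to the Yule-Walker system G_k phi = r_k where
  (G_k)_{ij} = rho(|i - j|), (r_k)_i = rho(i), i,j = 1..k.
Equivalently, Durbin-Levinson gives phi_{kk} iteratively:
  phi_{11} = rho(1)
  phi_{kk} = [rho(k) - sum_{j=1..k-1} phi_{k-1,j} rho(k-j)]
            / [1 - sum_{j=1..k-1} phi_{k-1,j} rho(j)],
  phi_{k,j} = phi_{k-1,j} - phi_{kk} phi_{k-1,k-j},  j = 1..k-1.
Step k = 1:
  phi_11 = rho(1) = 0.0982.
Step k = 2:
  phi_22 = [rho(2) - phi_11 rho(1)] / [1 - phi_11 rho(1)] = [-0.4298 - (0.0982)(0.0982)] / [1 - (0.0982)(0.0982)]
         = -0.43944324 / 0.99035676 = -0.443722.
  Update: phi_21 = phi_11 - phi_22 phi_11 = 0.0982 - (-0.443722)(0.0982) = 0.141774.
Step k = 3:
  phi_33 = [rho(3) - phi_21 rho(2) - phi_22 rho(1)] / [1 - phi_21 rho(1) - phi_22 rho(2)]
    numerator   = -0.4394 - (0.141774)(-0.4298) - (-0.443722)(0.0982) = -0.33489223
    denominator = 1 - (0.141774)(0.0982) - (-0.443722)(-0.4298) = 0.79536606
  phi_33 = -0.33489223 / 0.79536606 = -0.4211.
Therefore phi_{33} = -0.4211.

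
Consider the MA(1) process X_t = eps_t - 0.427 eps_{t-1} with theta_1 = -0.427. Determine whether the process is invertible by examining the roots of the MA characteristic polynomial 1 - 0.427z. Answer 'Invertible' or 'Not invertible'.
\text{Invertible}

The MA(q) characteristic polynomial is P(z) = 1 - 0.427z.
Invertibility requires all roots to lie outside the unit circle, i.e. |z| > 1 for every root.
This is linear in z: 1 + (-0.427) z = 0  =>  z = -1/(-0.427) = 2.34192,  |z| = 2.34192.
Moduli of all roots: 2.3419.
All moduli strictly greater than 1? Yes.
Verdict: Invertible.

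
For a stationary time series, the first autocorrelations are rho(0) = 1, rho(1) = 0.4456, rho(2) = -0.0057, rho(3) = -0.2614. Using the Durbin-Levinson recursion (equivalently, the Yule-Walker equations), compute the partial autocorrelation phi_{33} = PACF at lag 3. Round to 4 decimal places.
\phi_{33} = -0.1930

The PACF at lag k is phi_{kk}, the last component of the solution
to the Yule-Walker system G_k phi = r_k where
  (G_k)_{ij} = rho(|i - j|), (r_k)_i = rho(i), i,j = 1..k.
Equivalently, Durbin-Levinson gives phi_{kk} iteratively:
  phi_{11} = rho(1)
  phi_{kk} = [rho(k) - sum_{j=1..k-1} phi_{k-1,j} rho(k-j)]
            / [1 - sum_{j=1..k-1} phi_{k-1,j} rho(j)],
  phi_{k,j} = phi_{k-1,j} - phi_{kk} phi_{k-1,k-j},  j = 1..k-1.
Step k = 1:
  phi_11 = rho(1) = 0.4456.
Step k = 2:
  phi_22 = [rho(2) - phi_11 rho(1)] / [1 - phi_11 rho(1)] = [-0.0057 - (0.4456)(0.4456)] / [1 - (0.4456)(0.4456)]
         = -0.20425936 / 0.80144064 = -0.254865.
  Update: phi_21 = phi_11 - phi_22 phi_11 = 0.4456 - (-0.254865)(0.4456) = 0.559168.
Step k = 3:
  phi_33 = [rho(3) - phi_21 rho(2) - phi_22 rho(1)] / [1 - phi_21 rho(1) - phi_22 rho(2)]
    numerator   = -0.2614 - (0.559168)(-0.0057) - (-0.254865)(0.4456) = -0.14464479
    denominator = 1 - (0.559168)(0.4456) - (-0.254865)(-0.0057) = 0.74938203
  phi_33 = -0.14464479 / 0.74938203 = -0.193.
Therefore phi_{33} = -0.1930.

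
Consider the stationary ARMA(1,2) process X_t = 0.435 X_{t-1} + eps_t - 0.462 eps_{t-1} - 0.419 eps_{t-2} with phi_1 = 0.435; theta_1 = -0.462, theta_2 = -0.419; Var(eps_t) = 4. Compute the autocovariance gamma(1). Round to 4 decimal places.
\gamma(1) = 0.3367

Multiply the model equation by X_{t-k} and take expectations. With theta_0 = psi_0 = 1 and psi_j the MA(infinity) weights, this gives
  gamma(k) - sum_i phi_i gamma(k-i) = c_k,
  c_k = sigma^2 * sum_{j=k..q} theta_j psi_{j-k}   (c_k = 0 for k > q),
using gamma(-m) = gamma(m).
psi-weights needed (psi_j = theta_j + sum_i phi_i psi_{j-i}):
  psi_1 = theta_1 + phi_1 = -0.462 + (0.435) = -0.027
  psi_2 = theta_2 + phi_1 psi_1 = -0.419 + (0.435)(-0.027) = -0.430745
Right-hand sides:
  c_0 = sigma^2 (1 + theta_1 psi_1 + theta_2 psi_2) = 4 * (1 + (-0.462)(-0.027) + (-0.419)(-0.430745)) = 4 * 1.192956 = 4.771825
  c_1 = sigma^2 (theta_1 + theta_2 psi_1) = 4 * (-0.462 + (-0.419)(-0.027)) = -1.802748
  c_2 = sigma^2 theta_2 = 4 * (-0.419) = -1.676
Equations for k = 0 and k = 1 (AR order 1):
  gamma(0) = phi_1 gamma(1) + c_0
  gamma(1) = phi_1 gamma(0) + c_1
Substituting the second into the first: gamma(0) (1 - phi_1^2) = c_0 + phi_1 c_1, so
  gamma(0) = (c_0 + phi_1 c_1) / (1 - phi_1^2) = (4.771825 + (0.435)(-1.802748)) / (1 - (0.435)^2) = 3.987629 / 0.810775 = 4.918293.
  gamma(1) = phi_1 gamma(0) + c_1 = (0.435)(4.918293) + (-1.802748) = 0.33671.
Therefore gamma(1) = 0.3367 (to 4 decimal places).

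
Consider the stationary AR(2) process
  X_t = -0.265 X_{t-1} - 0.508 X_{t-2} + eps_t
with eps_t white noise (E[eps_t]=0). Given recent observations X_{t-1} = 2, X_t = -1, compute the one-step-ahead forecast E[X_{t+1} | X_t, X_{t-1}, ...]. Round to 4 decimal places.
E[X_{t+1} \mid \mathcal F_t] = -0.7510

For an AR(p) model X_t = c + sum_i phi_i X_{t-i} + eps_t, the
one-step-ahead conditional mean is
  E[X_{t+1} | X_t, ...] = c + sum_i phi_i X_{t+1-i}.
Substitute known values:
  E[X_{t+1} | ...] = (-0.265) * (-1) + (-0.508) * (2)
                   = -0.7510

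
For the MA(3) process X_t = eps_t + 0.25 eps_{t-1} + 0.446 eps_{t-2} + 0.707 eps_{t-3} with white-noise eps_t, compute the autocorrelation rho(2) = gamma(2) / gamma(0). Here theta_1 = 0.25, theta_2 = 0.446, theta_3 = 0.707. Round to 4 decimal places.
\rho(2) = 0.3536

For an MA(q) process with theta_0 = 1, the autocovariance is
  gamma(k) = sigma^2 * sum_{i=0..q-k} theta_i * theta_{i+k},
and rho(k) = gamma(k) / gamma(0). Sigma^2 cancels.
  numerator   = (1)*(0.446) + (0.25)*(0.707) = 0.62275.
  denominator = (1)^2 + (0.25)^2 + (0.446)^2 + (0.707)^2 = 1.761265.
  rho(2) = 0.62275 / 1.761265 = 0.3536.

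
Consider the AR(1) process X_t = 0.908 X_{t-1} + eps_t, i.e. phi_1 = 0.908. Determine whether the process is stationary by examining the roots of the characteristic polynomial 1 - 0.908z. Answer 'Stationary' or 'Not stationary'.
\text{Stationary}

The AR(p) characteristic polynomial is P(z) = 1 - 0.908z.
Stationarity requires all roots to lie outside the unit circle, i.e. |z| > 1 for every root.
This is linear in z: 1 + (-0.908) z = 0  =>  z = -1/(-0.908) = 1.101322,  |z| = 1.101322.
Moduli of all roots: 1.1013.
All moduli strictly greater than 1? Yes.
Verdict: Stationary.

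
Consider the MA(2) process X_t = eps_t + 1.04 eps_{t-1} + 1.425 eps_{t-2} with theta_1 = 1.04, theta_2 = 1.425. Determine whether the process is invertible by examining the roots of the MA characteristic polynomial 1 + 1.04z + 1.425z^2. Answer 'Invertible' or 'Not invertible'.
\text{Not invertible}

The MA(q) characteristic polynomial is P(z) = 1 + 1.04z + 1.425z^2.
Invertibility requires all roots to lie outside the unit circle, i.e. |z| > 1 for every root.
Set 1 + (1.04) z + (1.425) z^2 = 0, i.e. a z^2 + b z + c = 0 with a = 1.425, b = 1.04, c = 1.
Discriminant D = b^2 - 4ac = (1.04)^2 - 4*(1.425)*1 = 1.0816 - (5.7) = -4.6184.
D < 0, so the roots are the complex-conjugate pair z = (-b +/- i sqrt(-D)) / (2a) = -0.3649 +/- 0.7541i.
For a conjugate pair |z|^2 = z * conj(z) = (product of roots) = c/a = 1/(1.425) = 0.701754, so |z| = sqrt(0.701754) = 0.8377 for both roots.
Moduli of all roots: 0.8377, 0.8377.
All moduli strictly greater than 1? No.
Verdict: Not invertible.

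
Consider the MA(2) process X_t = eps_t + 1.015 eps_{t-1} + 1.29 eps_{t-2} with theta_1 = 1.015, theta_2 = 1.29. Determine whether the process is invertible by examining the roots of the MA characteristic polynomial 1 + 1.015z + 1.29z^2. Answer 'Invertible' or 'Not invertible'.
\text{Not invertible}

The MA(q) characteristic polynomial is P(z) = 1 + 1.015z + 1.29z^2.
Invertibility requires all roots to lie outside the unit circle, i.e. |z| > 1 for every root.
Set 1 + (1.015) z + (1.29) z^2 = 0, i.e. a z^2 + b z + c = 0 with a = 1.29, b = 1.015, c = 1.
Discriminant D = b^2 - 4ac = (1.015)^2 - 4*(1.29)*1 = 1.030225 - (5.16) = -4.129775.
D < 0, so the roots are the complex-conjugate pair z = (-b +/- i sqrt(-D)) / (2a) = -0.3934 +/- 0.7877i.
For a conjugate pair |z|^2 = z * conj(z) = (product of roots) = c/a = 1/(1.29) = 0.775194, so |z| = sqrt(0.775194) = 0.8805 for both roots.
Moduli of all roots: 0.8805, 0.8805.
All moduli strictly greater than 1? No.
Verdict: Not invertible.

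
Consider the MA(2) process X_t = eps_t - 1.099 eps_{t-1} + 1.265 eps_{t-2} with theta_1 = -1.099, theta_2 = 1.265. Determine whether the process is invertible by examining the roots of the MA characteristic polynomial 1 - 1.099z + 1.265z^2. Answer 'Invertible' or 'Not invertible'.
\text{Not invertible}

The MA(q) characteristic polynomial is P(z) = 1 - 1.099z + 1.265z^2.
Invertibility requires all roots to lie outside the unit circle, i.e. |z| > 1 for every root.
Set 1 + (-1.099) z + (1.265) z^2 = 0, i.e. a z^2 + b z + c = 0 with a = 1.265, b = -1.099, c = 1.
Discriminant D = b^2 - 4ac = (-1.099)^2 - 4*(1.265)*1 = 1.207801 - (5.06) = -3.852199.
D < 0, so the roots are the complex-conjugate pair z = (-b +/- i sqrt(-D)) / (2a) = 0.4344 +/- 0.7758i.
For a conjugate pair |z|^2 = z * conj(z) = (product of roots) = c/a = 1/(1.265) = 0.790514, so |z| = sqrt(0.790514) = 0.8891 for both roots.
Moduli of all roots: 0.8891, 0.8891.
All moduli strictly greater than 1? No.
Verdict: Not invertible.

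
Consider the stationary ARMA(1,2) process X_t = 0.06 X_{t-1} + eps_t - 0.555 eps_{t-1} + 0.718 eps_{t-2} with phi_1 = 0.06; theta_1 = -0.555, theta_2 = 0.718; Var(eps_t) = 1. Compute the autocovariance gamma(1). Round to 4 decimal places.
\gamma(1) = -0.8072

Multiply the model equation by X_{t-k} and take expectations. With theta_0 = psi_0 = 1 and psi_j the MA(infinity) weights, this gives
  gamma(k) - sum_i phi_i gamma(k-i) = c_k,
  c_k = sigma^2 * sum_{j=k..q} theta_j psi_{j-k}   (c_k = 0 for k > q),
using gamma(-m) = gamma(m).
psi-weights needed (psi_j = theta_j + sum_i phi_i psi_{j-i}):
  psi_1 = theta_1 + phi_1 = -0.555 + (0.06) = -0.495
  psi_2 = theta_2 + phi_1 psi_1 = 0.718 + (0.06)(-0.495) = 0.6883
Right-hand sides:
  c_0 = sigma^2 (1 + theta_1 psi_1 + theta_2 psi_2) = 1 * (1 + (-0.555)(-0.495) + (0.718)(0.6883)) = 1 * 1.768924 = 1.768924
  c_1 = sigma^2 (theta_1 + theta_2 psi_1) = 1 * (-0.555 + (0.718)(-0.495)) = -0.91041
  c_2 = sigma^2 theta_2 = 1 * (0.718) = 0.718
Equations for k = 0 and k = 1 (AR order 1):
  gamma(0) = phi_1 gamma(1) + c_0
  gamma(1) = phi_1 gamma(0) + c_1
Substituting the second into the first: gamma(0) (1 - phi_1^2) = c_0 + phi_1 c_1, so
  gamma(0) = (c_0 + phi_1 c_1) / (1 - phi_1^2) = (1.768924 + (0.06)(-0.91041)) / (1 - (0.06)^2) = 1.7143 / 0.9964 = 1.720494.
  gamma(1) = phi_1 gamma(0) + c_1 = (0.06)(1.720494) + (-0.91041) = -0.80718.
Therefore gamma(1) = -0.8072 (to 4 decimal places).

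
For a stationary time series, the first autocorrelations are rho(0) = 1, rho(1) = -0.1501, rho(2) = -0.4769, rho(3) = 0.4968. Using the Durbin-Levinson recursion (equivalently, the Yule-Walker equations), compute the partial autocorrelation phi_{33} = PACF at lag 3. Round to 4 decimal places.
\phi_{33} = 0.4319

The PACF at lag k is phi_{kk}, the last component of the solution
to the Yule-Walker system G_k phi = r_k where
  (G_k)_{ij} = rho(|i - j|), (r_k)_i = rho(i), i,j = 1..k.
Equivalently, Durbin-Levinson gives phi_{kk} iteratively:
  phi_{11} = rho(1)
  phi_{kk} = [rho(k) - sum_{j=1..k-1} phi_{k-1,j} rho(k-j)]
            / [1 - sum_{j=1..k-1} phi_{k-1,j} rho(j)],
  phi_{k,j} = phi_{k-1,j} - phi_{kk} phi_{k-1,k-j},  j = 1..k-1.
Step k = 1:
  phi_11 = rho(1) = -0.1501.
Step k = 2:
  phi_22 = [rho(2) - phi_11 rho(1)] / [1 - phi_11 rho(1)] = [-0.4769 - (-0.1501)(-0.1501)] / [1 - (-0.1501)(-0.1501)]
         = -0.49943001 / 0.97746999 = -0.510942.
  Update: phi_21 = phi_11 - phi_22 phi_11 = -0.1501 - (-0.510942)(-0.1501) = -0.226792.
Step k = 3:
  phi_33 = [rho(3) - phi_21 rho(2) - phi_22 rho(1)] / [1 - phi_21 rho(1) - phi_22 rho(2)]
    numerator   = 0.4968 - (-0.226792)(-0.4769) - (-0.510942)(-0.1501) = 0.31195042
    denominator = 1 - (-0.226792)(-0.1501) - (-0.510942)(-0.4769) = 0.72229046
  phi_33 = 0.31195042 / 0.72229046 = 0.4319.
Therefore phi_{33} = 0.4319.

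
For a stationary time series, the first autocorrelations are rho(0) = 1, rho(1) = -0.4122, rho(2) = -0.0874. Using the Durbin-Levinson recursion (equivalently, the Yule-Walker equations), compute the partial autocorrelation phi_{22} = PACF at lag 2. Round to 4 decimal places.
\phi_{22} = -0.3100

The PACF at lag k is phi_{kk}, the last component of the solution
to the Yule-Walker system G_k phi = r_k where
  (G_k)_{ij} = rho(|i - j|), (r_k)_i = rho(i), i,j = 1..k.
Equivalently, Durbin-Levinson gives phi_{kk} iteratively:
  phi_{11} = rho(1)
  phi_{kk} = [rho(k) - sum_{j=1..k-1} phi_{k-1,j} rho(k-j)]
            / [1 - sum_{j=1..k-1} phi_{k-1,j} rho(j)],
  phi_{k,j} = phi_{k-1,j} - phi_{kk} phi_{k-1,k-j},  j = 1..k-1.
Step k = 1:
  phi_11 = rho(1) = -0.4122.
Step k = 2:
  phi_22 = [rho(2) - phi_11 rho(1)] / [1 - phi_11 rho(1)] = [-0.0874 - (-0.4122)(-0.4122)] / [1 - (-0.4122)(-0.4122)]
         = -0.25730884 / 0.83009116 = -0.31.
Therefore phi_{22} = -0.3100.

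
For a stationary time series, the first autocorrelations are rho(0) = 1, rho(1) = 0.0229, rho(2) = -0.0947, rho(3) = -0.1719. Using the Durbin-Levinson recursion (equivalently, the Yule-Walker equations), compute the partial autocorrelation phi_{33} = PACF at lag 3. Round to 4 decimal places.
\phi_{33} = -0.1690

The PACF at lag k is phi_{kk}, the last component of the solution
to the Yule-Walker system G_k phi = r_k where
  (G_k)_{ij} = rho(|i - j|), (r_k)_i = rho(i), i,j = 1..k.
Equivalently, Durbin-Levinson gives phi_{kk} iteratively:
  phi_{11} = rho(1)
  phi_{kk} = [rho(k) - sum_{j=1..k-1} phi_{k-1,j} rho(k-j)]
            / [1 - sum_{j=1..k-1} phi_{k-1,j} rho(j)],
  phi_{k,j} = phi_{k-1,j} - phi_{kk} phi_{k-1,k-j},  j = 1..k-1.
Step k = 1:
  phi_11 = rho(1) = 0.0229.
Step k = 2:
  phi_22 = [rho(2) - phi_11 rho(1)] / [1 - phi_11 rho(1)] = [-0.0947 - (0.0229)(0.0229)] / [1 - (0.0229)(0.0229)]
         = -0.09522441 / 0.99947559 = -0.095274.
  Update: phi_21 = phi_11 - phi_22 phi_11 = 0.0229 - (-0.095274)(0.0229) = 0.025082.
Step k = 3:
  phi_33 = [rho(3) - phi_21 rho(2) - phi_22 rho(1)] / [1 - phi_21 rho(1) - phi_22 rho(2)]
    numerator   = -0.1719 - (0.025082)(-0.0947) - (-0.095274)(0.0229) = -0.16734297
    denominator = 1 - (0.025082)(0.0229) - (-0.095274)(-0.0947) = 0.99040314
  phi_33 = -0.16734297 / 0.99040314 = -0.169.
Therefore phi_{33} = -0.1690.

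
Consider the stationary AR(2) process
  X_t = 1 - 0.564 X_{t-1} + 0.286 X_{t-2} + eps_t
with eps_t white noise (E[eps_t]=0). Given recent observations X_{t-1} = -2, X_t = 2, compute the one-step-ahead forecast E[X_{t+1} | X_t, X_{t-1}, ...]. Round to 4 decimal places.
E[X_{t+1} \mid \mathcal F_t] = -0.7000

For an AR(p) model X_t = c + sum_i phi_i X_{t-i} + eps_t, the
one-step-ahead conditional mean is
  E[X_{t+1} | X_t, ...] = c + sum_i phi_i X_{t+1-i}.
Substitute known values:
  E[X_{t+1} | ...] = 1 + (-0.564) * (2) + (0.286) * (-2)
                   = -0.7000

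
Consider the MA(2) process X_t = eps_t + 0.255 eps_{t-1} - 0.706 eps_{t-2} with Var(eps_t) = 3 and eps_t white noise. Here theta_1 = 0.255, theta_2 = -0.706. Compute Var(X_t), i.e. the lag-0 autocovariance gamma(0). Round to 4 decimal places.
\gamma(0) = 4.6904

For an MA(q) process X_t = eps_t + sum_i theta_i eps_{t-i} with
Var(eps_t) = sigma^2, the variance is
  gamma(0) = sigma^2 * (1 + sum_i theta_i^2).
  sum_i theta_i^2 = (0.255)^2 + (-0.706)^2 = 0.065025 + 0.498436 = 0.563461.
  gamma(0) = 3 * (1 + 0.563461) = 3 * 1.563461 = 4.690383, which rounds to 4.6904.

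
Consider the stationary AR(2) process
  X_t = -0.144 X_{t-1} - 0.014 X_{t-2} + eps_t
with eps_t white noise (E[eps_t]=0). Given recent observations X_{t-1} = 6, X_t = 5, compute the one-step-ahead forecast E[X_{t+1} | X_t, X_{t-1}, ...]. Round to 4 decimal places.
E[X_{t+1} \mid \mathcal F_t] = -0.8040

For an AR(p) model X_t = c + sum_i phi_i X_{t-i} + eps_t, the
one-step-ahead conditional mean is
  E[X_{t+1} | X_t, ...] = c + sum_i phi_i X_{t+1-i}.
Substitute known values:
  E[X_{t+1} | ...] = (-0.144) * (5) + (-0.014) * (6)
                   = -0.8040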